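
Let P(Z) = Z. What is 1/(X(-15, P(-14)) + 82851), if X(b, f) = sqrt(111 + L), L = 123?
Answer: 27617/2288095989 - sqrt(26)/2288095989 ≈ 1.2068e-5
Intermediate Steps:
X(b, f) = 3*sqrt(26) (X(b, f) = sqrt(111 + 123) = sqrt(234) = 3*sqrt(26))
1/(X(-15, P(-14)) + 82851) = 1/(3*sqrt(26) + 82851) = 1/(82851 + 3*sqrt(26))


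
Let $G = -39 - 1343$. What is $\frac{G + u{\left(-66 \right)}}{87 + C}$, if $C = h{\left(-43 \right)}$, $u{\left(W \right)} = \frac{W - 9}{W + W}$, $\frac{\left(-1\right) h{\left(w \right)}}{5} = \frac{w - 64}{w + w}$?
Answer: $- \frac{2613669}{152834} \approx -17.101$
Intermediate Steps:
$h{\left(w \right)} = - \frac{5 \left(-64 + w\right)}{2 w}$ ($h{\left(w \right)} = - 5 \frac{w - 64}{w + w} = - 5 \frac{-64 + w}{2 w} = - \frac{5 \left(-64 + w\right)}{2 w}$)
$G = -1382$ ($G = -39 - 1343 = -1382$)
$u{\left(W \right)} = \frac{-9 + W}{2 W}$
$C = - \frac{535}{86}$ ($C = - \frac{5}{2} + \frac{160}{-43} = - \frac{5}{2} + 160 \left(- \frac{1}{43}\right) = - \frac{5}{2} - \frac{160}{43} = - \frac{535}{86} \approx -6.2209$)
$\frac{G + u{\left(-66 \right)}}{87 + C} = \frac{-1382 + \frac{-9 - 66}{2 \left(-66\right)}}{87 - \frac{535}{86}} = \frac{-1382 + \frac{1}{2} \left(- \frac{1}{66}\right) \left(-75\right)}{\frac{6947}{86}} = \left(-1382 + \frac{25}{44}\right) \frac{86}{6947} = \left(- \frac{60783}{44}\right) \frac{86}{6947} = - \frac{2613669}{152834}$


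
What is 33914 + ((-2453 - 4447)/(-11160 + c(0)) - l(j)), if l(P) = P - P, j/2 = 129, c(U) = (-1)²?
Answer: 378453226/11159 ≈ 33915.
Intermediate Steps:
c(U) = 1
j = 258 (j = 2*129 = 258)
l(P) = 0
33914 + ((-2453 - 4447)/(-11160 + c(0)) - l(j)) = 33914 + ((-2453 - 4447)/(-11160 + 1) - 1*0) = 33914 + (-6900/(-11159) + 0) = 33914 + (-6900*(-1/11159) + 0) = 33914 + (6900/11159 + 0) = 33914 + 6900/11159 = 378453226/11159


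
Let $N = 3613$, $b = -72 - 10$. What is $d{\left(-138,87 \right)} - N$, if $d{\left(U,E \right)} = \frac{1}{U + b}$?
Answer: $- \frac{794861}{220} \approx -3613.0$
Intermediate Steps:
$b = -82$
$d{\left(U,E \right)} = \frac{1}{-82 + U}$ ($d{\left(U,E \right)} = \frac{1}{U - 82} = \frac{1}{-82 + U}$)
$d{\left(-138,87 \right)} - N = \frac{1}{-82 - 138} - 3613 = \frac{1}{-220} - 3613 = - \frac{1}{220} - 3613 = - \frac{794861}{220}$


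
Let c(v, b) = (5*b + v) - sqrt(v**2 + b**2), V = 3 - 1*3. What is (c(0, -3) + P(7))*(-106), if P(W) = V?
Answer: 1908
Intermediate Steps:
V = 0 (V = 3 - 3 = 0)
P(W) = 0
c(v, b) = v - sqrt(b**2 + v**2) + 5*b (c(v, b) = (v + 5*b) - sqrt(b**2 + v**2) = v - sqrt(b**2 + v**2) + 5*b)
(c(0, -3) + P(7))*(-106) = ((0 - sqrt((-3)**2 + 0**2) + 5*(-3)) + 0)*(-106) = ((0 - sqrt(9 + 0) - 15) + 0)*(-106) = ((0 - sqrt(9) - 15) + 0)*(-106) = ((0 - 1*3 - 15) + 0)*(-106) = ((0 - 3 - 15) + 0)*(-106) = (-18 + 0)*(-106) = -18*(-106) = 1908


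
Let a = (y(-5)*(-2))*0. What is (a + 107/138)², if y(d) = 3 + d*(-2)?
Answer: 11449/19044 ≈ 0.60119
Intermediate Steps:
y(d) = 3 - 2*d
a = 0 (a = ((3 - 2*(-5))*(-2))*0 = ((3 + 10)*(-2))*0 = (13*(-2))*0 = -26*0 = 0)
(a + 107/138)² = (0 + 107/138)² = (107/138)² = 11449/19044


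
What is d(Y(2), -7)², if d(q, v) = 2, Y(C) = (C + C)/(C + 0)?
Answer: 4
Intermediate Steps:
Y(C) = 2 (Y(C) = (2*C)/C = 2)
d(Y(2), -7)² = 2² = 4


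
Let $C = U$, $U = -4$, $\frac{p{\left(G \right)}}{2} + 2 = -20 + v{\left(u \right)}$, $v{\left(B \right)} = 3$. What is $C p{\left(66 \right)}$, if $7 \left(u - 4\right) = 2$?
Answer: $152$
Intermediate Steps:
$u = \frac{30}{7}$ ($u = 4 + \frac{1}{7} \cdot 2 = 4 + \frac{2}{7} = \frac{30}{7} \approx 4.2857$)
$p{\left(G \right)} = -38$ ($p{\left(G \right)} = -4 + 2 \left(-20 + 3\right) = -4 + 2 \left(-17\right) = -4 - 34 = -38$)
$C = -4$
$C p{\left(66 \right)} = \left(-4\right) \left(-38\right) = 152$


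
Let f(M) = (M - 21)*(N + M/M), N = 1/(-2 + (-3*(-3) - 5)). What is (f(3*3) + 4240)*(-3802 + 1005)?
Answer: -11808934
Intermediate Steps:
N = ½ (N = 1/(-2 + (9 - 5)) = 1/(-2 + 4) = 1/2 = ½ ≈ 0.50000)
f(M) = -63/2 + 3*M/2 (f(M) = (M - 21)*(½ + M/M) = (-21 + M)*(½ + 1) = (-21 + M)*(3/2) = -63/2 + 3*M/2)
(f(3*3) + 4240)*(-3802 + 1005) = ((-63/2 + 3*(3*3)/2) + 4240)*(-3802 + 1005) = ((-63/2 + (3/2)*9) + 4240)*(-2797) = ((-63/2 + 27/2) + 4240)*(-2797) = (-18 + 4240)*(-2797) = 4222*(-2797) = -11808934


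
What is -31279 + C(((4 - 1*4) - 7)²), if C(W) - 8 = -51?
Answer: -31322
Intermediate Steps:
C(W) = -43 (C(W) = 8 - 51 = -43)
-31279 + C(((4 - 1*4) - 7)²) = -31279 - 43 = -31322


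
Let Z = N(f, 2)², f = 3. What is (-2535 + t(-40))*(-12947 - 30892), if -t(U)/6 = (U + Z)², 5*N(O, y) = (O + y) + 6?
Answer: 272688268419/625 ≈ 4.3630e+8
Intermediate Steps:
N(O, y) = 6/5 + O/5 + y/5 (N(O, y) = ((O + y) + 6)/5 = (6 + O + y)/5 = 6/5 + O/5 + y/5)
Z = 121/25 (Z = (6/5 + (⅕)*3 + (⅕)*2)² = (6/5 + ⅗ + ⅖)² = (11/5)² = 121/25 ≈ 4.8400)
t(U) = -6*(121/25 + U)² (t(U) = -6*(U + 121/25)² = -6*(121/25 + U)²)
(-2535 + t(-40))*(-12947 - 30892) = (-2535 - 6*(121 + 25*(-40))²/625)*(-12947 - 30892) = (-2535 - 6*(121 - 1000)²/625)*(-43839) = (-2535 - 6/625*(-879)²)*(-43839) = (-2535 - 6/625*772641)*(-43839) = (-2535 - 4635846/625)*(-43839) = -6220221/625*(-43839) = 272688268419/625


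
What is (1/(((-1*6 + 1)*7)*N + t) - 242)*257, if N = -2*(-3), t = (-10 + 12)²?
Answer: -12812221/206 ≈ -62195.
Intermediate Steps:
t = 4 (t = 2² = 4)
N = 6
(1/(((-1*6 + 1)*7)*N + t) - 242)*257 = (1/(((-1*6 + 1)*7)*6 + 4) - 242)*257 = (1/(((-6 + 1)*7)*6 + 4) - 242)*257 = (1/(-5*7*6 + 4) - 242)*257 = (1/(-35*6 + 4) - 242)*257 = (1/(-210 + 4) - 242)*257 = (1/(-206) - 242)*257 = (-1/206 - 242)*257 = -49853/206*257 = -12812221/206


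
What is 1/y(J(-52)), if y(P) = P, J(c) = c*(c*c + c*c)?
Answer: -1/281216 ≈ -3.5560e-6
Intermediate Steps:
J(c) = 2*c³ (J(c) = c*(c² + c²) = c*(2*c²) = 2*c³)
1/y(J(-52)) = 1/(2*(-52)³) = 1/(2*(-140608)) = 1/(-281216) = -1/281216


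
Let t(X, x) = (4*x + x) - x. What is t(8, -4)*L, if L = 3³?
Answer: -432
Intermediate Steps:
t(X, x) = 4*x (t(X, x) = 5*x - x = 4*x)
L = 27
t(8, -4)*L = (4*(-4))*27 = -16*27 = -432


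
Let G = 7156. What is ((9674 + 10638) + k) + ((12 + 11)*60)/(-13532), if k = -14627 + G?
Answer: 43440758/3383 ≈ 12841.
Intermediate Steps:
k = -7471 (k = -14627 + 7156 = -7471)
((9674 + 10638) + k) + ((12 + 11)*60)/(-13532) = ((9674 + 10638) - 7471) + ((12 + 11)*60)/(-13532) = (20312 - 7471) + (23*60)*(-1/13532) = 12841 + 1380*(-1/13532) = 12841 - 345/3383 = 43440758/3383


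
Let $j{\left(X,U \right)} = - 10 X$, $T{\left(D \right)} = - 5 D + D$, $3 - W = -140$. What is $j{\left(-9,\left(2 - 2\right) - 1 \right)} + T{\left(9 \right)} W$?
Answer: $-5058$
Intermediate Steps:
$W = 143$ ($W = 3 - -140 = 3 + 140 = 143$)
$T{\left(D \right)} = - 4 D$
$j{\left(-9,\left(2 - 2\right) - 1 \right)} + T{\left(9 \right)} W = \left(-10\right) \left(-9\right) + \left(-4\right) 9 \cdot 143 = 90 - 5148 = -5058$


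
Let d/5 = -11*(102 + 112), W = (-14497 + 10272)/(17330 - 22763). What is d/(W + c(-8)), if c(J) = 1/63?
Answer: -671437305/45268 ≈ -14833.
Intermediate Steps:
c(J) = 1/63
W = 4225/5433 (W = -4225/(-5433) = -4225*(-1/5433) = 4225/5433 ≈ 0.77765)
d = -11770 (d = 5*(-11*(102 + 112)) = 5*(-11*214) = 5*(-2354) = -11770)
d/(W + c(-8)) = -11770/(4225/5433 + 1/63) = -11770/90536/114093 = -11770*114093/90536 = -671437305/45268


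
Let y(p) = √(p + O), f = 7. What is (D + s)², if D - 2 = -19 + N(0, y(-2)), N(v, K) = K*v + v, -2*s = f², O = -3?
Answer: 6889/4 ≈ 1722.3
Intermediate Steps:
s = -49/2 (s = -½*7² = -½*49 = -49/2 ≈ -24.500)
y(p) = √(-3 + p) (y(p) = √(p - 3) = √(-3 + p))
N(v, K) = v + K*v
D = -17 (D = 2 + (-19 + 0*(1 + √(-3 - 2))) = 2 + (-19 + 0*(1 + √(-5))) = 2 + (-19 + 0*(1 + I*√5)) = 2 + (-19 + 0) = 2 - 19 = -17)
(D + s)² = (-17 - 49/2)² = (-83/2)² = 6889/4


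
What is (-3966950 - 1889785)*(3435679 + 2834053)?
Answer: -36720158845020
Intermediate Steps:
(-3966950 - 1889785)*(3435679 + 2834053) = -5856735*6269732 = -36720158845020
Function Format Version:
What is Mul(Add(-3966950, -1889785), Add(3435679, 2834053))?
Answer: -36720158845020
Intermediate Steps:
Mul(Add(-3966950, -1889785), Add(3435679, 2834053)) = Mul(-5856735, 6269732) = -36720158845020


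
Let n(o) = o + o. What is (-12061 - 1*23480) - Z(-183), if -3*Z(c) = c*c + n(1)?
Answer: -73132/3 ≈ -24377.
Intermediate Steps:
n(o) = 2*o
Z(c) = -⅔ - c²/3 (Z(c) = -(c*c + 2*1)/3 = -(c² + 2)/3 = -(2 + c²)/3 = -⅔ - c²/3)
(-12061 - 1*23480) - Z(-183) = (-12061 - 1*23480) - (-⅔ - ⅓*(-183)²) = (-12061 - 23480) - (-⅔ - ⅓*33489) = -35541 - (-⅔ - 11163) = -35541 - 1*(-33491/3) = -35541 + 33491/3 = -73132/3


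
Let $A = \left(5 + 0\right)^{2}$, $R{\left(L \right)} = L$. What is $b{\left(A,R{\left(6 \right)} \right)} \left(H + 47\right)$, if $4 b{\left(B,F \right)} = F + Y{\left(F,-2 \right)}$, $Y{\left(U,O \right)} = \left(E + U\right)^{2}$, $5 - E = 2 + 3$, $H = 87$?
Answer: $1407$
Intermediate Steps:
$A = 25$ ($A = 5^{2} = 25$)
$E = 0$ ($E = 5 - \left(2 + 3\right) = 5 - 5 = 0$)
$Y{\left(U,O \right)} = U^{2}$ ($Y{\left(U,O \right)} = \left(0 + U\right)^{2} = U^{2}$)
$b{\left(B,F \right)} = \frac{F}{4} + \frac{F^{2}}{4}$ ($b{\left(B,F \right)} = \frac{F + F^{2}}{4} = \frac{F}{4} + \frac{F^{2}}{4}$)
$b{\left(A,R{\left(6 \right)} \right)} \left(H + 47\right) = \frac{1}{4} \cdot 6 \left(1 + 6\right) \left(87 + 47\right) = \frac{1}{4} \cdot 6 \cdot 7 \cdot 134 = \frac{21}{2} \cdot 134 = 1407$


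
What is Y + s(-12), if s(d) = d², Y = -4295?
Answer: -4151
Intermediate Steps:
Y + s(-12) = -4295 + (-12)² = -4295 + 144 = -4151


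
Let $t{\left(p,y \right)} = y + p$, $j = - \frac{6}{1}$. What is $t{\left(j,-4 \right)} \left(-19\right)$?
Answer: $190$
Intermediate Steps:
$j = -6$ ($j = \left(-6\right) 1 = -6$)
$t{\left(p,y \right)} = p + y$
$t{\left(j,-4 \right)} \left(-19\right) = \left(-6 - 4\right) \left(-19\right) = \left(-10\right) \left(-19\right) = 190$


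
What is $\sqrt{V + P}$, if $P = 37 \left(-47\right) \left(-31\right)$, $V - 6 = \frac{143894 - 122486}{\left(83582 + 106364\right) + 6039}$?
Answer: $\frac{\sqrt{2070885827577755}}{195985} \approx 232.2$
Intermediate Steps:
$V = \frac{1197318}{195985}$ ($V = 6 + \frac{143894 - 122486}{\left(83582 + 106364\right) + 6039} = 6 + \frac{21408}{189946 + 6039} = 6 + \frac{21408}{195985} = \frac{1197318}{195985} \approx 6.1092$)
$P = 53909$ ($P = \left(-1739\right) \left(-31\right) = 53909$)
$\sqrt{V + P} = \sqrt{\frac{1197318}{195985} + 53909} = \sqrt{\frac{10566552683}{195985}} = \frac{\sqrt{2070885827577755}}{195985}$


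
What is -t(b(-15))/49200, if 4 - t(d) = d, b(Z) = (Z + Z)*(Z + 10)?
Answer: 73/24600 ≈ 0.0029675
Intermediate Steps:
b(Z) = 2*Z*(10 + Z) (b(Z) = (2*Z)*(10 + Z) = 2*Z*(10 + Z))
t(d) = 4 - d
-t(b(-15))/49200 = -(4 - 2*(-15)*(10 - 15))/49200 = -(4 - 2*(-15)*(-5))*(1/49200) = -(4 - 1*150)*(1/49200) = -(4 - 150)*(1/49200) = -1*(-146)*(1/49200) = 146*(1/49200) = 73/24600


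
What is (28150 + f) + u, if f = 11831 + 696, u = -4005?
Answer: 36672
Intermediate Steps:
f = 12527
(28150 + f) + u = (28150 + 12527) - 4005 = 40677 - 4005 = 36672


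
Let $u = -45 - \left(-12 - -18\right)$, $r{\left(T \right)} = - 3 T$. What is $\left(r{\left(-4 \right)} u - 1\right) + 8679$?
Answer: $8066$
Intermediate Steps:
$u = -51$ ($u = -45 - \left(-12 + 18\right) = -45 - 6 = -51$)
$\left(r{\left(-4 \right)} u - 1\right) + 8679 = \left(\left(-3\right) \left(-4\right) \left(-51\right) - 1\right) + 8679 = \left(12 \left(-51\right) - 1\right) + 8679 = \left(-612 - 1\right) + 8679 = -613 + 8679 = 8066$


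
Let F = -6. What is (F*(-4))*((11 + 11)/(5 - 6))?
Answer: -528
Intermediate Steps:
(F*(-4))*((11 + 11)/(5 - 6)) = (-6*(-4))*((11 + 11)/(5 - 6)) = 24*(22/(-1)) = 24*(22*(-1)) = 24*(-22) = -528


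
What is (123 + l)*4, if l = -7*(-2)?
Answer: 548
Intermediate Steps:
l = 14
(123 + l)*4 = (123 + 14)*4 = 137*4 = 548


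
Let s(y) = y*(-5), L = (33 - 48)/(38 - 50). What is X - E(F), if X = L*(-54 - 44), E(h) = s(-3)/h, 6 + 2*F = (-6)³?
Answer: -9055/74 ≈ -122.36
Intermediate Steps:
L = 5/4 (L = -15/(-12) = -15*(-1/12) = 5/4 ≈ 1.2500)
s(y) = -5*y
F = -111 (F = -3 + (½)*(-6)³ = -3 + (½)*(-216) = -3 - 108 = -111)
E(h) = 15/h (E(h) = (-5*(-3))/h = 15/h)
X = -245/2 (X = 5*(-54 - 44)/4 = (5/4)*(-98) = -245/2 ≈ -122.50)
X - E(F) = -245/2 - 15/(-111) = -245/2 - 15*(-1)/111 = -245/2 - 1*(-5/37) = -245/2 + 5/37 = -9055/74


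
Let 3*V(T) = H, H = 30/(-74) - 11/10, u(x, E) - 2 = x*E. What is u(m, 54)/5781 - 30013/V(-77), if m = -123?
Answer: 192587021350/3220017 ≈ 59809.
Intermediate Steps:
u(x, E) = 2 + E*x (u(x, E) = 2 + x*E = 2 + E*x)
H = -557/370 (H = 30*(-1/74) - 11*⅒ = -15/37 - 11/10 = -557/370 ≈ -1.5054)
V(T) = -557/1110 (V(T) = (⅓)*(-557/370) = -557/1110)
u(m, 54)/5781 - 30013/V(-77) = (2 + 54*(-123))/5781 - 30013/(-557/1110) = (2 - 6642)*(1/5781) - 30013*(-1110/557) = -6640*1/5781 + 33314430/557 = -6640/5781 + 33314430/557 = 192587021350/3220017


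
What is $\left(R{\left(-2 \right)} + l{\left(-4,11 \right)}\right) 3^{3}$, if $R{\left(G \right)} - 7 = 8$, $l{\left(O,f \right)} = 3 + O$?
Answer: $378$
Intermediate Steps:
$R{\left(G \right)} = 15$ ($R{\left(G \right)} = 7 + 8 = 15$)
$\left(R{\left(-2 \right)} + l{\left(-4,11 \right)}\right) 3^{3} = \left(15 + \left(3 - 4\right)\right) 3^{3} = \left(15 - 1\right) 27 = 14 \cdot 27 = 378$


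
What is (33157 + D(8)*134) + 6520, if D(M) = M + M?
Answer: 41821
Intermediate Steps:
D(M) = 2*M
(33157 + D(8)*134) + 6520 = (33157 + (2*8)*134) + 6520 = (33157 + 16*134) + 6520 = (33157 + 2144) + 6520 = 35301 + 6520 = 41821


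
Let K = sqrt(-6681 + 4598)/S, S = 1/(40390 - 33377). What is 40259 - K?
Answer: 40259 - 7013*I*sqrt(2083) ≈ 40259.0 - 3.2007e+5*I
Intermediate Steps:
S = 1/7013 ≈ 0.00014259
K = 7013*I*sqrt(2083) (K = sqrt(-6681 + 4598)/(1/7013) = sqrt(-2083)*7013 = (I*sqrt(2083))*7013 = 7013*I*sqrt(2083) ≈ 3.2007e+5*I)
40259 - K = 40259 - 7013*I*sqrt(2083)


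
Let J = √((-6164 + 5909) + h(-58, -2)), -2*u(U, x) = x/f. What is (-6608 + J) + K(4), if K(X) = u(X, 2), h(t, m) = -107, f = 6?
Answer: -39649/6 + I*√362 ≈ -6608.2 + 19.026*I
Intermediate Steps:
u(U, x) = -x/12 (u(U, x) = -x/(2*6) = -x/12)
K(X) = -⅙ (K(X) = -1/12*2 = -⅙)
J = I*√362 (J = √((-6164 + 5909) - 107) = √(-255 - 107) = √(-362) = I*√362 ≈ 19.026*I)
(-6608 + J) + K(4) = (-6608 + I*√362) - ⅙ = -39649/6 + I*√362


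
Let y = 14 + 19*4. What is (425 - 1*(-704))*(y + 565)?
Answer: 739495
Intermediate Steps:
y = 90 (y = 14 + 76 = 90)
(425 - 1*(-704))*(y + 565) = (425 - 1*(-704))*(90 + 565) = (425 + 704)*655 = 1129*655 = 739495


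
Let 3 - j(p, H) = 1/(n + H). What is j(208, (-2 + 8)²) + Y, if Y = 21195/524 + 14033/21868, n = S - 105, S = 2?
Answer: 2116333503/47983859 ≈ 44.105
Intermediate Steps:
n = -103 (n = 2 - 105 = -103)
j(p, H) = 3 - 1/(-103 + H)
Y = 29427847/716177 (Y = 21195*(1/524) + 14033*(1/21868) = 21195/524 + 14033/21868 = 29427847/716177 ≈ 41.090)
j(208, (-2 + 8)²) + Y = (-310 + 3*(-2 + 8)²)/(-103 + (-2 + 8)²) + 29427847/716177 = (-310 + 3*6²)/(-103 + 6²) + 29427847/716177 = (-310 + 3*36)/(-103 + 36) + 29427847/716177 = (-310 + 108)/(-67) + 29427847/716177 = -1/67*(-202) + 29427847/716177 = 202/67 + 29427847/716177 = 2116333503/47983859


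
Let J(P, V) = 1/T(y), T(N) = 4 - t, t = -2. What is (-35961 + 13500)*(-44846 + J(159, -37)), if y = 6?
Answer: 2014564525/2 ≈ 1.0073e+9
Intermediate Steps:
T(N) = 6 (T(N) = 4 - 1*(-2) = 4 + 2 = 6)
J(P, V) = ⅙ (J(P, V) = 1/6 = ⅙)
(-35961 + 13500)*(-44846 + J(159, -37)) = (-35961 + 13500)*(-44846 + ⅙) = -22461*(-269075/6) = 2014564525/2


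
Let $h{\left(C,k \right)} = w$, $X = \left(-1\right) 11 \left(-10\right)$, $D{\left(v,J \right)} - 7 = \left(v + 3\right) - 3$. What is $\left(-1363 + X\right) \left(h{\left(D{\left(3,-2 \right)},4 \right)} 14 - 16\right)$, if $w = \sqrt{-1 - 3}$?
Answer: $20048 - 35084 i \approx 20048.0 - 35084.0 i$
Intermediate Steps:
$D{\left(v,J \right)} = 7 + v$ ($D{\left(v,J \right)} = 7 + \left(\left(v + 3\right) - 3\right) = 7 + \left(\left(3 + v\right) - 3\right) = 7 + v$)
$X = 110$ ($X = \left(-11\right) \left(-10\right) = 110$)
$w = 2 i$ ($w = \sqrt{-4} = 2 i \approx 2.0 i$)
$h{\left(C,k \right)} = 2 i$
$\left(-1363 + X\right) \left(h{\left(D{\left(3,-2 \right)},4 \right)} 14 - 16\right) = \left(-1363 + 110\right) \left(2 i 14 - 16\right) = - 1253 \left(28 i - 16\right) = - 1253 \left(-16 + 28 i\right) = 20048 - 35084 i$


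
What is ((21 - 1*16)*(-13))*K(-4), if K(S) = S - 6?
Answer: 650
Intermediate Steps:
K(S) = -6 + S
((21 - 1*16)*(-13))*K(-4) = ((21 - 1*16)*(-13))*(-6 - 4) = ((21 - 16)*(-13))*(-10) = (5*(-13))*(-10) = -65*(-10) = 650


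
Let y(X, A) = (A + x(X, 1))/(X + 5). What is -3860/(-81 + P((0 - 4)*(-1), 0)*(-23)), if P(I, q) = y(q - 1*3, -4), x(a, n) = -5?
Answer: -1544/9 ≈ -171.56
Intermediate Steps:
y(X, A) = (-5 + A)/(5 + X) (y(X, A) = (A - 5)/(X + 5) = (-5 + A)/(5 + X))
P(I, q) = -9/(2 + q) (P(I, q) = (-5 - 4)/(5 + (q - 1*3)) = -9/(5 + (q - 3)) = -9/(5 + (-3 + q)) = -9/(2 + q))
-3860/(-81 + P((0 - 4)*(-1), 0)*(-23)) = -3860/(-81 - 9/(2 + 0)*(-23)) = -3860/(-81 - 9/2*(-23)) = -3860/(-81 + 207/2) = -3860/45/2 = -3860*2/45 = -1544/9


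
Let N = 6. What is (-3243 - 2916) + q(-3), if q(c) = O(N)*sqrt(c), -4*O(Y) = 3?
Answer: -6159 - 3*I*sqrt(3)/4 ≈ -6159.0 - 1.299*I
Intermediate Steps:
O(Y) = -3/4 (O(Y) = -1/4*3 = -3/4)
q(c) = -3*sqrt(c)/4
(-3243 - 2916) + q(-3) = (-3243 - 2916) - 3*I*sqrt(3)/4 = -6159 - 3*I*sqrt(3)/4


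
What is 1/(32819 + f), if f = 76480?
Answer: 1/109299 ≈ 9.1492e-6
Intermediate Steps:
1/(32819 + f) = 1/(32819 + 76480) = 1/109299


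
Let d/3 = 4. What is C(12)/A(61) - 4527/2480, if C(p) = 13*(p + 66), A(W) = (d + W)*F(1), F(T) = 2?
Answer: 926889/181040 ≈ 5.1198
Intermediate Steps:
d = 12 (d = 3*4 = 12)
A(W) = 24 + 2*W (A(W) = (12 + W)*2 = 24 + 2*W)
C(p) = 858 + 13*p (C(p) = 13*(66 + p) = 858 + 13*p)
C(12)/A(61) - 4527/2480 = (858 + 13*12)/(24 + 2*61) - 4527/2480 = (858 + 156)/(24 + 122) - 4527*1/2480 = 1014/146 - 4527/2480 = 1014*(1/146) - 4527/2480 = 507/73 - 4527/2480 = 926889/181040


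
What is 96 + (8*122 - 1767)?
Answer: -695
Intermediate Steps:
96 + (8*122 - 1767) = 96 + (976 - 1767) = 96 - 791 = -695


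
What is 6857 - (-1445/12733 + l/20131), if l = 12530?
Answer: 103382988148/15078119 ≈ 6856.5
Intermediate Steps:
6857 - (-1445/12733 + l/20131) = 6857 - (-1445/12733 + 12530/20131) = 6857 - (-1445*1/12733 + 12530*(1/20131)) = 6857 - (-85/749 + 12530/20131) = 6857 - 1*7673835/15078119 = 6857 - 7673835/15078119 = 103382988148/15078119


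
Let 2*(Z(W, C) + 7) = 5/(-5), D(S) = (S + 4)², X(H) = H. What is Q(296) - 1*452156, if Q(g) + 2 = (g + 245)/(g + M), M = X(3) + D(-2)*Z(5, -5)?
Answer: -121629961/269 ≈ -4.5216e+5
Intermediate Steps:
D(S) = (4 + S)²
Z(W, C) = -15/2 (Z(W, C) = -7 + (5/(-5))/2 = -7 + (5*(-⅕))/2 = -7 + (½)*(-1) = -7 - ½ = -15/2)
M = -27 (M = 3 + (4 - 2)²*(-15/2) = 3 + 2²*(-15/2) = 3 + 4*(-15/2) = 3 - 30 = -27)
Q(g) = -2 + (245 + g)/(-27 + g) (Q(g) = -2 + (g + 245)/(g - 27) = -2 + (245 + g)/(-27 + g))
Q(296) - 1*452156 = (299 - 1*296)/(-27 + 296) - 1*452156 = (299 - 296)/269 - 452156 = (1/269)*3 - 452156 = 3/269 - 452156 = -121629961/269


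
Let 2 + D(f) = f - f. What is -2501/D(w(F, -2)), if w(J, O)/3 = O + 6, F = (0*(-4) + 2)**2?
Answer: 2501/2 ≈ 1250.5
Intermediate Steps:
F = 4 (F = (0 + 2)**2 = 2**2 = 4)
w(J, O) = 18 + 3*O (w(J, O) = 3*(O + 6) = 3*(6 + O) = 18 + 3*O)
D(f) = -2 (D(f) = -2 + (f - f) = -2 + 0 = -2)
-2501/D(w(F, -2)) = -2501/(-2) = -2501*(-1/2) = 2501/2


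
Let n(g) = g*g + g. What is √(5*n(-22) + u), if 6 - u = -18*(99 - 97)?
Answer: 28*√3 ≈ 48.497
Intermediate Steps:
n(g) = g + g² (n(g) = g² + g = g + g²)
u = 42 (u = 6 - (-18)*(99 - 97) = 6 - (-18)*2 = 6 - 1*(-36) = 6 + 36 = 42)
√(5*n(-22) + u) = √(5*(-22*(1 - 22)) + 42) = √(5*(-22*(-21)) + 42) = √(5*462 + 42) = √(2310 + 42) = √2352 = 28*√3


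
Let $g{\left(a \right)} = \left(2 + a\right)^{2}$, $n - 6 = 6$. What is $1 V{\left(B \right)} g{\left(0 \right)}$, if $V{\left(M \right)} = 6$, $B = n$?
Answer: $24$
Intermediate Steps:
$n = 12$ ($n = 6 + 6 = 12$)
$B = 12$
$1 V{\left(B \right)} g{\left(0 \right)} = 1 \cdot 6 \left(2 + 0\right)^{2} = 6 \cdot 2^{2} = 6 \cdot 4 = 24$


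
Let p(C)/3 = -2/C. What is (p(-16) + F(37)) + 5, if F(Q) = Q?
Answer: 339/8 ≈ 42.375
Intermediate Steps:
p(C) = -6/C (p(C) = 3*(-2/C) = -6/C)
(p(-16) + F(37)) + 5 = (-6/(-16) + 37) + 5 = (-6*(-1/16) + 37) + 5 = (3/8 + 37) + 5 = 299/8 + 5 = 339/8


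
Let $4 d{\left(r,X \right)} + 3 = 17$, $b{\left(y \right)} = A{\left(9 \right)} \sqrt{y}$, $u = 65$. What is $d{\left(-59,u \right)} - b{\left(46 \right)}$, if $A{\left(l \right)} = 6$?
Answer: $\frac{7}{2} - 6 \sqrt{46} \approx -37.194$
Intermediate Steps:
$b{\left(y \right)} = 6 \sqrt{y}$
$d{\left(r,X \right)} = \frac{7}{2}$ ($d{\left(r,X \right)} = - \frac{3}{4} + \frac{1}{4} \cdot 17 = - \frac{3}{4} + \frac{17}{4} = \frac{7}{2}$)
$d{\left(-59,u \right)} - b{\left(46 \right)} = \frac{7}{2} - 6 \sqrt{46}$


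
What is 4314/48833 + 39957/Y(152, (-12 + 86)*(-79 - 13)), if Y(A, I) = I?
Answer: -1921850469/332455064 ≈ -5.7808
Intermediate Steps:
4314/48833 + 39957/Y(152, (-12 + 86)*(-79 - 13)) = 4314/48833 + 39957/(((-12 + 86)*(-79 - 13))) = 4314*(1/48833) + 39957/((74*(-92))) = 4314/48833 + 39957/(-6808) = 4314/48833 + 39957*(-1/6808) = 4314/48833 - 39957/6808 = -1921850469/332455064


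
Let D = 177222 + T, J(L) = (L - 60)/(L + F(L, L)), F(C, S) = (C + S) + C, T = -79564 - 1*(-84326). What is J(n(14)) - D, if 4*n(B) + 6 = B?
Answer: -727965/4 ≈ -1.8199e+5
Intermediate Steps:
n(B) = -3/2 + B/4
T = 4762 (T = -79564 + 84326 = 4762)
F(C, S) = S + 2*C
J(L) = (-60 + L)/(4*L) (J(L) = (L - 60)/(L + (L + 2*L)) = (-60 + L)/(L + 3*L) = (-60 + L)/((4*L)) = (-60 + L)*(1/(4*L)) = (-60 + L)/(4*L))
D = 181984 (D = 177222 + 4762 = 181984)
J(n(14)) - D = (-60 + (-3/2 + (¼)*14))/(4*(-3/2 + (¼)*14)) - 1*181984 = (-60 + (-3/2 + 7/2))/(4*(-3/2 + 7/2)) - 181984 = (¼)*(-60 + 2)/2 - 181984 = (¼)*(½)*(-58) - 181984 = -29/4 - 181984 = -727965/4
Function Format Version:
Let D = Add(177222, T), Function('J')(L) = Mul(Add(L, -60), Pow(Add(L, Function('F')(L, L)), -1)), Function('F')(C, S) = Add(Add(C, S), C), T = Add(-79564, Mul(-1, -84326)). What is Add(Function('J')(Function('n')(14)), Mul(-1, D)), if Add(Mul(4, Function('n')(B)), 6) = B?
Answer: Rational(-727965, 4) ≈ -1.8199e+5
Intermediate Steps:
Function('n')(B) = Add(Rational(-3, 2), Mul(Rational(1, 4), B))
T = 4762 (T = Add(-79564, 84326) = 4762)
Function('F')(C, S) = Add(S, Mul(2, C))
Function('J')(L) = Mul(Rational(1, 4), Pow(L, -1), Add(-60, L)) (Function('J')(L) = Mul(Add(L, -60), Pow(Add(L, Add(L, Mul(2, L))), -1)) = Mul(Add(-60, L), Pow(Add(L, Mul(3, L)), -1)) = Mul(Add(-60, L), Pow(Mul(4, L), -1)) = Mul(Add(-60, L), Mul(Rational(1, 4), Pow(L, -1))) = Mul(Rational(1, 4), Pow(L, -1), Add(-60, L)))
D = 181984 (D = Add(177222, 4762) = 181984)
Add(Function('J')(Function('n')(14)), Mul(-1, D)) = Add(Mul(Rational(1, 4), Pow(Add(Rational(-3, 2), Mul(Rational(1, 4), 14)), -1), Add(-60, Add(Rational(-3, 2), Mul(Rational(1, 4), 14)))), Mul(-1, 181984)) = Add(Mul(Rational(1, 4), Pow(Add(Rational(-3, 2), Rational(7, 2)), -1), Add(-60, Add(Rational(-3, 2), Rational(7, 2)))), -181984) = Add(Mul(Rational(1, 4), Pow(2, -1), Add(-60, 2)), -181984) = Add(Mul(Rational(1, 4), Rational(1, 2), -58), -181984) = Add(Rational(-29, 4), -181984) = Rational(-727965, 4)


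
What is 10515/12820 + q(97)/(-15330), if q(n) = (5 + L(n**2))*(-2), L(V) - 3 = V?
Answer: 183857/89740 ≈ 2.0488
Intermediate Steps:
L(V) = 3 + V
q(n) = -16 - 2*n**2 (q(n) = (5 + (3 + n**2))*(-2) = (8 + n**2)*(-2) = -16 - 2*n**2)
10515/12820 + q(97)/(-15330) = 10515/12820 + (-16 - 2*97**2)/(-15330) = 10515*(1/12820) + (-16 - 2*9409)*(-1/15330) = 2103/2564 + (-16 - 18818)*(-1/15330) = 2103/2564 - 18834*(-1/15330) = 2103/2564 + 43/35 = 183857/89740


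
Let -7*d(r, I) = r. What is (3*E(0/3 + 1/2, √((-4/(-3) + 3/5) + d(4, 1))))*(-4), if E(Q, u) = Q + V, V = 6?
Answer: -78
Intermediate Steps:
d(r, I) = -r/7
E(Q, u) = 6 + Q (E(Q, u) = Q + 6 = 6 + Q)
(3*E(0/3 + 1/2, √((-4/(-3) + 3/5) + d(4, 1))))*(-4) = (3*(6 + (0/3 + 1/2)))*(-4) = (3*(6 + (0*(⅓) + 1*(½))))*(-4) = (3*(6 + (0 + ½)))*(-4) = (3*(6 + ½))*(-4) = (3*(13/2))*(-4) = (39/2)*(-4) = -78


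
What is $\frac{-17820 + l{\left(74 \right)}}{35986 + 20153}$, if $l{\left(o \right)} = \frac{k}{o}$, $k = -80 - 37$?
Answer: $- \frac{439599}{1384762} \approx -0.31745$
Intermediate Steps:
$k = -117$ ($k = -80 - 37 = -117$)
$l{\left(o \right)} = - \frac{117}{o}$
$\frac{-17820 + l{\left(74 \right)}}{35986 + 20153} = \frac{-17820 - \frac{117}{74}}{35986 + 20153} = \frac{-17820 - \frac{117}{74}}{56139} = \left(-17820 - \frac{117}{74}\right) \frac{1}{56139} = \left(- \frac{1318797}{74}\right) \frac{1}{56139} = - \frac{439599}{1384762}$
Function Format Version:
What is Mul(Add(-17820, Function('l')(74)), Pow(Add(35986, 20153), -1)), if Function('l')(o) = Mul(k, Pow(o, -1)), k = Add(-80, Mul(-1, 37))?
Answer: Rational(-439599, 1384762) ≈ -0.31745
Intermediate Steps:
k = -117 (k = Add(-80, -37) = -117)
Function('l')(o) = Mul(-117, Pow(o, -1))
Mul(Add(-17820, Function('l')(74)), Pow(Add(35986, 20153), -1)) = Mul(Add(-17820, Mul(-117, Pow(74, -1))), Pow(Add(35986, 20153), -1)) = Mul(Add(-17820, Mul(-117, Rational(1, 74))), Pow(56139, -1)) = Mul(Add(-17820, Rational(-117, 74)), Rational(1, 56139)) = Mul(Rational(-1318797, 74), Rational(1, 56139)) = Rational(-439599, 1384762)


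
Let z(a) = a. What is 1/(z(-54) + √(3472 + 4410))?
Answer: 27/2483 + √7882/4966 ≈ 0.028752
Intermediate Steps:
1/(z(-54) + √(3472 + 4410)) = 1/(-54 + √(3472 + 4410)) = 1/(-54 + √7882)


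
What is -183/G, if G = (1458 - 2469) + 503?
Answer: 183/508 ≈ 0.36024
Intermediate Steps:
G = -508 (G = -1011 + 503 = -508)
-183/G = -183/(-508) = -183*(-1/508) = 183/508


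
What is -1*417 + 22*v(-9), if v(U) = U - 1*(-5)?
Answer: -505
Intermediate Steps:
v(U) = 5 + U (v(U) = U + 5 = 5 + U)
-1*417 + 22*v(-9) = -1*417 + 22*(5 - 9) = -417 + 22*(-4) = -417 - 88 = -505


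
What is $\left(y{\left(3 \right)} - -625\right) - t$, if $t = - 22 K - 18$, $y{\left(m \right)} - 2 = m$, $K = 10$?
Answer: $868$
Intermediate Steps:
$y{\left(m \right)} = 2 + m$
$t = -238$ ($t = \left(-22\right) 10 - 18 = -220 - 18 = -238$)
$\left(y{\left(3 \right)} - -625\right) - t = \left(\left(2 + 3\right) - -625\right) - -238 = \left(5 + 625\right) + 238 = 630 + 238 = 868$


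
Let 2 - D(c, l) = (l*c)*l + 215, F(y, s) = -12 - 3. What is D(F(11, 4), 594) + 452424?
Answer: 5744751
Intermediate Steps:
F(y, s) = -15
D(c, l) = -213 - c*l² (D(c, l) = 2 - ((l*c)*l + 215) = 2 - ((c*l)*l + 215) = 2 - (c*l² + 215) = 2 - (215 + c*l²) = 2 + (-215 - c*l²) = -213 - c*l²)
D(F(11, 4), 594) + 452424 = (-213 - 1*(-15)*594²) + 452424 = (-213 - 1*(-15)*352836) + 452424 = (-213 + 5292540) + 452424 = 5292327 + 452424 = 5744751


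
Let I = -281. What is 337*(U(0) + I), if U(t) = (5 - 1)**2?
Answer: -89305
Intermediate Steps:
U(t) = 16 (U(t) = 4**2 = 16)
337*(U(0) + I) = 337*(16 - 281) = 337*(-265) = -89305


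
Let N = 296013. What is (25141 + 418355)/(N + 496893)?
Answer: 73916/132151 ≈ 0.55933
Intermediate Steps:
(25141 + 418355)/(N + 496893) = (25141 + 418355)/(296013 + 496893) = 443496/792906 = 443496*(1/792906) = 73916/132151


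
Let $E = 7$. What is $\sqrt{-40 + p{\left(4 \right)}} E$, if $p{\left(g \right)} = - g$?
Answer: $14 i \sqrt{11} \approx 46.433 i$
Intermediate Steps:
$\sqrt{-40 + p{\left(4 \right)}} E = \sqrt{-40 - 4} \cdot 7 = \sqrt{-44} \cdot 7 = 2 i \sqrt{11} \cdot 7 = 14 i \sqrt{11}$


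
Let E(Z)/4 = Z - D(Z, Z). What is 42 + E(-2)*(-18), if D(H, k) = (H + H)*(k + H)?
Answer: 1338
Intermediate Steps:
D(H, k) = 2*H*(H + k) (D(H, k) = (2*H)*(H + k) = 2*H*(H + k))
E(Z) = -16*Z**2 + 4*Z (E(Z) = 4*(Z - 2*Z*(Z + Z)) = 4*(Z - 2*Z*2*Z) = 4*(Z - 4*Z**2) = -16*Z**2 + 4*Z)
42 + E(-2)*(-18) = 42 + (4*(-2)*(1 - 4*(-2)))*(-18) = 42 + (4*(-2)*(1 + 8))*(-18) = 42 + (4*(-2)*9)*(-18) = 42 - 72*(-18) = 42 + 1296 = 1338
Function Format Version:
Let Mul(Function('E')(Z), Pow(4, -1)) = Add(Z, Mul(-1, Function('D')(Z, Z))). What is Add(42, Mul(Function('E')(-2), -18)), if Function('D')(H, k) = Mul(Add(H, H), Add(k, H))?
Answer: 1338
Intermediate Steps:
Function('D')(H, k) = Mul(2, H, Add(H, k)) (Function('D')(H, k) = Mul(Mul(2, H), Add(H, k)) = Mul(2, H, Add(H, k)))
Function('E')(Z) = Add(Mul(-16, Pow(Z, 2)), Mul(4, Z)) (Function('E')(Z) = Mul(4, Add(Z, Mul(-1, Mul(2, Z, Add(Z, Z))))) = Mul(4, Add(Z, Mul(-1, Mul(2, Z, Mul(2, Z))))) = Mul(4, Add(Z, Mul(-1, Mul(4, Pow(Z, 2))))) = Mul(4, Add(Z, Mul(-4, Pow(Z, 2)))) = Add(Mul(-16, Pow(Z, 2)), Mul(4, Z)))
Add(42, Mul(Function('E')(-2), -18)) = Add(42, Mul(Mul(4, -2, Add(1, Mul(-4, -2))), -18)) = Add(42, Mul(Mul(4, -2, Add(1, 8)), -18)) = Add(42, Mul(Mul(4, -2, 9), -18)) = Add(42, Mul(-72, -18)) = Add(42, 1296) = 1338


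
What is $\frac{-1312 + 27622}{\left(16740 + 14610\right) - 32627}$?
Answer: $- \frac{26310}{1277} \approx -20.603$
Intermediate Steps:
$\frac{-1312 + 27622}{\left(16740 + 14610\right) - 32627} = \frac{26310}{31350 - 32627} = \frac{26310}{-1277} = 26310 \left(- \frac{1}{1277}\right) = - \frac{26310}{1277}$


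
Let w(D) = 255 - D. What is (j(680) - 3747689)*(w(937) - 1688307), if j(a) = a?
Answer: 6328656983901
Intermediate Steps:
(j(680) - 3747689)*(w(937) - 1688307) = (680 - 3747689)*((255 - 1*937) - 1688307) = -3747009*((255 - 937) - 1688307) = -3747009*(-682 - 1688307) = -3747009*(-1688989) = 6328656983901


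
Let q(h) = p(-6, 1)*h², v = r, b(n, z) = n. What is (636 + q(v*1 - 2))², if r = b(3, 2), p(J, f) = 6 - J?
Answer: 419904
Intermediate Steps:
r = 3
v = 3
q(h) = 12*h² (q(h) = (6 - 1*(-6))*h² = (6 + 6)*h² = 12*h²)
(636 + q(v*1 - 2))² = (636 + 12*(3*1 - 2)²)² = (636 + 12*(3 - 2)²)² = (636 + 12*1²)² = (636 + 12*1)² = (636 + 12)² = 648² = 419904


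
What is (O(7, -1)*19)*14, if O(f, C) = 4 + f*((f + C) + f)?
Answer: 25270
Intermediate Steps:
O(f, C) = 4 + f*(C + 2*f) (O(f, C) = 4 + f*((C + f) + f) = 4 + f*(C + 2*f))
(O(7, -1)*19)*14 = ((4 + 2*7**2 - 1*7)*19)*14 = ((4 + 2*49 - 7)*19)*14 = ((4 + 98 - 7)*19)*14 = (95*19)*14 = 1805*14 = 25270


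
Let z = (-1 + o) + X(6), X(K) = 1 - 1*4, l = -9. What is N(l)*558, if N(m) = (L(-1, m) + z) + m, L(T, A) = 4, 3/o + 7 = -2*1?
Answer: -5208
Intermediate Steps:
o = -⅓ (o = 3/(-7 - 2*1) = 3/(-7 - 2) = 3/(-9) = 3*(-⅑) = -⅓ ≈ -0.33333)
X(K) = -3 (X(K) = 1 - 4 = -3)
z = -13/3 (z = (-1 - ⅓) - 3 = -4/3 - 3 = -13/3 ≈ -4.3333)
N(m) = -⅓ + m (N(m) = (4 - 13/3) + m = -⅓ + m)
N(l)*558 = (-⅓ - 9)*558 = -28/3*558 = -5208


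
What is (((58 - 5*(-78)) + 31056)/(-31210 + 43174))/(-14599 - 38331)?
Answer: -3938/79156815 ≈ -4.9749e-5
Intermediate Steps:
(((58 - 5*(-78)) + 31056)/(-31210 + 43174))/(-14599 - 38331) = (((58 + 390) + 31056)/11964)/(-52930) = ((448 + 31056)*(1/11964))*(-1/52930) = (31504*(1/11964))*(-1/52930) = (7876/2991)*(-1/52930) = -3938/79156815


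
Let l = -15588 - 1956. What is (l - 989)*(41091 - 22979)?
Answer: -335669696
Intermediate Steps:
l = -17544
(l - 989)*(41091 - 22979) = (-17544 - 989)*(41091 - 22979) = -18533*18112 = -335669696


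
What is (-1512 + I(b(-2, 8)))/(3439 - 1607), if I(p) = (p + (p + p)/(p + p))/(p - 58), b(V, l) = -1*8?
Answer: -99785/120912 ≈ -0.82527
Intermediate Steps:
b(V, l) = -8
I(p) = (1 + p)/(-58 + p) (I(p) = (p + (2*p)/((2*p)))/(-58 + p) = (p + (2*p)*(1/(2*p)))/(-58 + p) = (p + 1)/(-58 + p) = (1 + p)/(-58 + p))
(-1512 + I(b(-2, 8)))/(3439 - 1607) = (-1512 + (1 - 8)/(-58 - 8))/(3439 - 1607) = (-1512 - 7/(-66))/1832 = (-1512 - 1/66*(-7))*(1/1832) = (-1512 + 7/66)*(1/1832) = -99785/66*1/1832 = -99785/120912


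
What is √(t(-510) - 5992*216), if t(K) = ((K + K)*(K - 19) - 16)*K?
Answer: 2*I*√69117978 ≈ 16627.0*I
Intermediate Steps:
t(K) = K*(-16 + 2*K*(-19 + K)) (t(K) = ((2*K)*(-19 + K) - 16)*K = (2*K*(-19 + K) - 16)*K = (-16 + 2*K*(-19 + K))*K = K*(-16 + 2*K*(-19 + K)))
√(t(-510) - 5992*216) = √(2*(-510)*(-8 + (-510)² - 19*(-510)) - 5992*216) = √(2*(-510)*(-8 + 260100 + 9690) - 1294272) = √(2*(-510)*269782 - 1294272) = √(-275177640 - 1294272) = √(-276471912) = 2*I*√69117978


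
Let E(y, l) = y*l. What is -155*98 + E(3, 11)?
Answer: -15157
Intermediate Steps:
E(y, l) = l*y
-155*98 + E(3, 11) = -155*98 + 11*3 = -15190 + 33 = -15157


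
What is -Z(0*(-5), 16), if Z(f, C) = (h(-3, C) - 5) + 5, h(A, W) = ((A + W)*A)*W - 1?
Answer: 625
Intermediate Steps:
h(A, W) = -1 + A*W*(A + W) (h(A, W) = (A*(A + W))*W - 1 = A*W*(A + W) - 1 = -1 + A*W*(A + W))
Z(f, C) = -1 - 3*C² + 9*C (Z(f, C) = ((-1 - 3*C² + C*(-3)²) - 5) + 5 = ((-1 - 3*C² + C*9) - 5) + 5 = ((-1 - 3*C² + 9*C) - 5) + 5 = (-6 - 3*C² + 9*C) + 5 = -1 - 3*C² + 9*C)
-Z(0*(-5), 16) = -(-1 - 3*16² + 9*16) = -(-1 - 3*256 + 144) = -(-1 - 768 + 144) = -1*(-625) = 625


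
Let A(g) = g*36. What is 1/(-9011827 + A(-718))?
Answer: -1/9037675 ≈ -1.1065e-7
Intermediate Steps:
A(g) = 36*g
1/(-9011827 + A(-718)) = 1/(-9011827 + 36*(-718)) = 1/(-9011827 - 25848) = 1/(-9037675) = -1/9037675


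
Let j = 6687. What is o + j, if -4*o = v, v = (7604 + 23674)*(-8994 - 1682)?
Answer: 83487669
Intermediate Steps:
v = -333923928 (v = 31278*(-10676) = -333923928)
o = 83480982 (o = -1/4*(-333923928) = 83480982)
o + j = 83480982 + 6687 = 83487669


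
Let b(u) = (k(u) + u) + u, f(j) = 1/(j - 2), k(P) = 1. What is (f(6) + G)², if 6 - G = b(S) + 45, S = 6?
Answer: 42849/16 ≈ 2678.1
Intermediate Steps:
f(j) = 1/(-2 + j)
b(u) = 1 + 2*u (b(u) = (1 + u) + u = 1 + 2*u)
G = -52 (G = 6 - ((1 + 2*6) + 45) = 6 - ((1 + 12) + 45) = 6 - (13 + 45) = 6 - 1*58 = 6 - 58 = -52)
(f(6) + G)² = (1/(-2 + 6) - 52)² = (1/4 - 52)² = (¼ - 52)² = (-207/4)² = 42849/16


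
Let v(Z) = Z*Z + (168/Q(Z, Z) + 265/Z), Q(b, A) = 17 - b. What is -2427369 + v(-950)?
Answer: -280164200701/183730 ≈ -1.5249e+6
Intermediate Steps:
v(Z) = Z² + 168/(17 - Z) + 265/Z (v(Z) = Z*Z + (168/(17 - Z) + 265/Z) = Z² + (168/(17 - Z) + 265/Z) = Z² + 168/(17 - Z) + 265/Z)
-2427369 + v(-950) = -2427369 + (-4505 + 97*(-950) + (-950)³*(-17 - 950))/((-950)*(-17 - 950)) = -2427369 - 1/950*(-4505 - 92150 - 857375000*(-967))/(-967) = -2427369 - 1/950*(-1/967)*(-4505 - 92150 + 829081625000) = -2427369 - 1/950*(-1/967)*829081528345 = -2427369 + 165816305669/183730 = -280164200701/183730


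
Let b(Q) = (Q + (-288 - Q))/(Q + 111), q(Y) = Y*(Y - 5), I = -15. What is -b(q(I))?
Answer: 96/137 ≈ 0.70073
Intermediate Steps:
q(Y) = Y*(-5 + Y)
b(Q) = -288/(111 + Q)
-b(q(I)) = -(-288)/(111 - 15*(-5 - 15)) = -(-288)/(111 - 15*(-20)) = -(-288)/(111 + 300) = -(-288)/411 = -1*(-96/137) = 96/137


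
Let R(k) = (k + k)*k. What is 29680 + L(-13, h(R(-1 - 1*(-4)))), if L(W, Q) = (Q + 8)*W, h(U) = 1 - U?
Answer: 29797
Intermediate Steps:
R(k) = 2*k² (R(k) = (2*k)*k = 2*k²)
L(W, Q) = W*(8 + Q) (L(W, Q) = (8 + Q)*W = W*(8 + Q))
29680 + L(-13, h(R(-1 - 1*(-4)))) = 29680 - 13*(8 + (1 - 2*(-1 - 1*(-4))²)) = 29680 - 13*(8 + (1 - 2*(-1 + 4)²)) = 29680 - 13*(8 + (1 - 2*3²)) = 29680 - 13*(8 + (1 - 2*9)) = 29680 - 13*(8 + (1 - 1*18)) = 29680 - 13*(8 + (1 - 18)) = 29680 - 13*(8 - 17) = 29680 - 13*(-9) = 29680 + 117 = 29797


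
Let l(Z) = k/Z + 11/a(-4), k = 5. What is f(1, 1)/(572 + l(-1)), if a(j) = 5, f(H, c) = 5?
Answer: 25/2846 ≈ 0.0087843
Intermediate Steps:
l(Z) = 11/5 + 5/Z (l(Z) = 5/Z + 11/5 = 11/5 + 5/Z)
f(1, 1)/(572 + l(-1)) = 5/(572 + (11/5 + 5/(-1))) = 5/(572 + (11/5 + 5*(-1))) = 5/(572 + (11/5 - 5)) = 5/(572 - 14/5) = 5/(2846/5) = (5/2846)*5 = 25/2846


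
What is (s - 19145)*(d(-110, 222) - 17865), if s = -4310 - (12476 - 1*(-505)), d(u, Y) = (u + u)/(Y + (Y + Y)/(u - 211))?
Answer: 698485953740/1073 ≈ 6.5096e+8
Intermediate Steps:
d(u, Y) = 2*u/(Y + 2*Y/(-211 + u)) (d(u, Y) = (2*u)/(Y + (2*Y)/(-211 + u)) = (2*u)/(Y + 2*Y/(-211 + u)) = 2*u/(Y + 2*Y/(-211 + u)))
s = -17291 (s = -4310 - (12476 + 505) = -4310 - 1*12981 = -4310 - 12981 = -17291)
(s - 19145)*(d(-110, 222) - 17865) = (-17291 - 19145)*(2*(-110)*(-211 - 110)/(222*(-209 - 110)) - 17865) = -36436*(2*(-110)*(1/222)*(-321)/(-319) - 17865) = -36436*(2*(-110)*(1/222)*(-1/319)*(-321) - 17865) = -36436*(-1070/1073 - 17865) = -36436*(-19170215/1073) = 698485953740/1073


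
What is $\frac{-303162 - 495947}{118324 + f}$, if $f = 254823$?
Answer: $- \frac{799109}{373147} \approx -2.1415$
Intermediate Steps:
$\frac{-303162 - 495947}{118324 + f} = \frac{-303162 - 495947}{118324 + 254823} = - \frac{799109}{373147}$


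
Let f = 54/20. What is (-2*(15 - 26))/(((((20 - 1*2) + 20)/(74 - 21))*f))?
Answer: 5830/513 ≈ 11.365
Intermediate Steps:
f = 27/10 (f = 54*(1/20) = 27/10 ≈ 2.7000)
(-2*(15 - 26))/(((((20 - 1*2) + 20)/(74 - 21))*f)) = (-2*(15 - 26))/(((((20 - 1*2) + 20)/(74 - 21))*(27/10))) = (-2*(-11))/(((((20 - 2) + 20)/53)*(27/10))) = 22/((((18 + 20)*(1/53))*(27/10))) = 22/(((38*(1/53))*(27/10))) = 22/(((38/53)*(27/10))) = 22/(513/265) = 22*(265/513) = 5830/513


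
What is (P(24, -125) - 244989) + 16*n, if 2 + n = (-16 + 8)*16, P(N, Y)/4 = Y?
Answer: -247569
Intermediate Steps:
P(N, Y) = 4*Y
n = -130 (n = -2 + (-16 + 8)*16 = -2 - 8*16 = -2 - 128 = -130)
(P(24, -125) - 244989) + 16*n = (4*(-125) - 244989) + 16*(-130) = (-500 - 244989) - 2080 = -245489 - 2080 = -247569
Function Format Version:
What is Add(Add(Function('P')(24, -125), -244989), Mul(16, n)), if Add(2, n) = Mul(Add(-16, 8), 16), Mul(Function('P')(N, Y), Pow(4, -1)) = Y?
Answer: -247569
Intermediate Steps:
Function('P')(N, Y) = Mul(4, Y)
n = -130 (n = Add(-2, Mul(Add(-16, 8), 16)) = Add(-2, Mul(-8, 16)) = Add(-2, -128) = -130)
Add(Add(Function('P')(24, -125), -244989), Mul(16, n)) = Add(Add(Mul(4, -125), -244989), Mul(16, -130)) = Add(Add(-500, -244989), -2080) = Add(-245489, -2080) = -247569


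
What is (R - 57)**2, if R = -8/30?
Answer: 737881/225 ≈ 3279.5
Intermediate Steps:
R = -4/15 (R = -8*1/30 = -4/15 ≈ -0.26667)
(R - 57)**2 = (-4/15 - 57)**2 = (-859/15)**2 = 737881/225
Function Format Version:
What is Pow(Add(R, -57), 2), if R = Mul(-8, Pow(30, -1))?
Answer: Rational(737881, 225) ≈ 3279.5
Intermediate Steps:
R = Rational(-4, 15) (R = Mul(-8, Rational(1, 30)) = Rational(-4, 15) ≈ -0.26667)
Pow(Add(R, -57), 2) = Pow(Add(Rational(-4, 15), -57), 2) = Pow(Rational(-859, 15), 2) = Rational(737881, 225)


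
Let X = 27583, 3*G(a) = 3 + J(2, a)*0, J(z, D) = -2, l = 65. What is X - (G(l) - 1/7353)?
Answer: 202810447/7353 ≈ 27582.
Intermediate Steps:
G(a) = 1 (G(a) = (3 - 2*0)/3 = (3 + 0)/3 = (⅓)*3 = 1)
X - (G(l) - 1/7353) = 27583 - (1 - 1/7353) = 27583 - 1*7352/7353 = 27583 - 7352/7353 = 202810447/7353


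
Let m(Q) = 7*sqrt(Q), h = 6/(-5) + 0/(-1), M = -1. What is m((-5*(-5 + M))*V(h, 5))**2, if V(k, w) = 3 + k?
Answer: 2646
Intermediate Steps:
h = -6/5 (h = 6*(-1/5) + 0*(-1) = -6/5 + 0 = -6/5 ≈ -1.2000)
m((-5*(-5 + M))*V(h, 5))**2 = (7*sqrt((-5*(-5 - 1))*(3 - 6/5)))**2 = (7*sqrt(-5*(-6)*(9/5)))**2 = (7*sqrt(30*(9/5)))**2 = (7*sqrt(54))**2 = (7*(3*sqrt(6)))**2 = (21*sqrt(6))**2 = 2646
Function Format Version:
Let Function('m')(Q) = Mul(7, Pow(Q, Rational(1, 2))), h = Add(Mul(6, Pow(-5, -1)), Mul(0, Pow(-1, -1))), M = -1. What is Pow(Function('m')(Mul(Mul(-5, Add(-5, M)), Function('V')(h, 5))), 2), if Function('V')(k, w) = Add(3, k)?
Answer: 2646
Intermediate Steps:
h = Rational(-6, 5) (h = Add(Mul(6, Rational(-1, 5)), Mul(0, -1)) = Add(Rational(-6, 5), 0) = Rational(-6, 5) ≈ -1.2000)
Pow(Function('m')(Mul(Mul(-5, Add(-5, M)), Function('V')(h, 5))), 2) = Pow(Mul(7, Pow(Mul(Mul(-5, Add(-5, -1)), Add(3, Rational(-6, 5))), Rational(1, 2))), 2) = Pow(Mul(7, Pow(Mul(Mul(-5, -6), Rational(9, 5)), Rational(1, 2))), 2) = Pow(Mul(7, Pow(Mul(30, Rational(9, 5)), Rational(1, 2))), 2) = Pow(Mul(7, Pow(54, Rational(1, 2))), 2) = Pow(Mul(7, Mul(3, Pow(6, Rational(1, 2)))), 2) = Pow(Mul(21, Pow(6, Rational(1, 2))), 2) = 2646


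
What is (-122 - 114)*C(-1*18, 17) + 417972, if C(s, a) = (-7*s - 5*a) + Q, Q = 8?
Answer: 406408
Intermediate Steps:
C(s, a) = 8 - 7*s - 5*a (C(s, a) = (-7*s - 5*a) + 8 = 8 - 7*s - 5*a)
(-122 - 114)*C(-1*18, 17) + 417972 = (-122 - 114)*(8 - (-7)*18 - 5*17) + 417972 = -236*(8 - 7*(-18) - 85) + 417972 = -236*(8 + 126 - 85) + 417972 = -236*49 + 417972 = -11564 + 417972 = 406408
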